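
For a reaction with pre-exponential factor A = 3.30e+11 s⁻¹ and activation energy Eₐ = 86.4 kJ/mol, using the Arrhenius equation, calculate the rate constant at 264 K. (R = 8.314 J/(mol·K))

2.65e-06 s⁻¹

Step 1: Use the Arrhenius equation: k = A × exp(-Eₐ/RT)
Step 2: Convert Eₐ to J/mol: 86.4 kJ/mol = 86400 J/mol
Step 3: Calculate the exponent: -Eₐ/(RT) = -86400/(8.314 × 264) = -39.36405
Step 4: k = 3.30e+11 × exp(-39.36405)
Step 5: k = 3.30e+11 × 8.02436e-18 = 2.6480e-06 s⁻¹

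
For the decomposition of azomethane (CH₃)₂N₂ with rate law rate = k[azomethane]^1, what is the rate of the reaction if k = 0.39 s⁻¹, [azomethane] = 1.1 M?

0.429 M/s

Step 1: Identify the rate law: rate = k[azomethane]^1
Step 2: Substitute values: rate = 0.39 × (1.1)^1
Step 3: Calculate: rate = 0.39 × 1.1 = 0.429 M/s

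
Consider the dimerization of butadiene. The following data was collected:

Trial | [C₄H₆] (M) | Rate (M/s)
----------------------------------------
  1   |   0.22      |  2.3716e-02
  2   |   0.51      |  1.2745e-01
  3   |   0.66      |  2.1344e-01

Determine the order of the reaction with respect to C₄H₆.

second order (2)

Step 1: Compare trials to find order n where rate₂/rate₁ = ([C₄H₆]₂/[C₄H₆]₁)^n
Step 2: rate₂/rate₁ = 1.2745e-01/2.3716e-02 = 5.374
Step 3: [C₄H₆]₂/[C₄H₆]₁ = 0.51/0.22 = 2.318
Step 4: n = ln(5.374)/ln(2.318) = 2.00 ≈ 2
Step 5: The reaction is second order in C₄H₆.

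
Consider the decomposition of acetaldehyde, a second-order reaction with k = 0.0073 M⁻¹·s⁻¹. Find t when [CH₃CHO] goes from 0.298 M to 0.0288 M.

4297 s

Step 1: For second-order: t = (1/[CH₃CHO] - 1/[CH₃CHO]₀)/k
Step 2: t = (1/0.0288 - 1/0.298)/0.0073
Step 3: t = (34.72 - 3.356)/0.0073
Step 4: t = 31.37/0.0073 = 4297 s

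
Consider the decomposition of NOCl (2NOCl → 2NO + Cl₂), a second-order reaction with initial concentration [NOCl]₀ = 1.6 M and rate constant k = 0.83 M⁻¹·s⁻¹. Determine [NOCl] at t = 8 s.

0.1376 M

Step 1: For a second-order reaction: 1/[NOCl] = 1/[NOCl]₀ + kt
Step 2: 1/[NOCl] = 1/1.6 + 0.83 × 8
Step 3: 1/[NOCl] = 0.625 + 6.64 = 7.265
Step 4: [NOCl] = 1/7.265 = 0.1376 M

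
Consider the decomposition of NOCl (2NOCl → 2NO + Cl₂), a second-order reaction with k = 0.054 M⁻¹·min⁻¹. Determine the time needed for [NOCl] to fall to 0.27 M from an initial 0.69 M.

41.75 min

Step 1: For second-order: t = (1/[NOCl] - 1/[NOCl]₀)/k
Step 2: t = (1/0.27 - 1/0.69)/0.054
Step 3: t = (3.704 - 1.449)/0.054
Step 4: t = 2.254/0.054 = 41.75 min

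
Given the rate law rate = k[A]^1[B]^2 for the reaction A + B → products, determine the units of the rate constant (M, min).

M⁻²·min⁻¹

Step 1: Overall order = 1 + 2 = 3.
Step 2: rate has units M·min⁻¹; [A]^1[B]^2 has units M^3.
Step 3: k = rate/([A]^1[B]^2), so units of k = M^(1-3)·min⁻¹ = M⁻²·min⁻¹.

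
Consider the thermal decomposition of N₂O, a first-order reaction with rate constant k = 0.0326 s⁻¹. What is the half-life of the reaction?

21.26 s

Step 1: For a first-order reaction, t₁/₂ = ln(2)/k
Step 2: t₁/₂ = ln(2)/0.0326
Step 3: t₁/₂ = 0.6931/0.0326 = 21.26 s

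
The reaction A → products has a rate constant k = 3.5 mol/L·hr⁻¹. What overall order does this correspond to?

zeroth order (0)

Step 1: The units of k for an nth-order reaction are (concentration)^(1-n)·(time)⁻¹.
Step 2: Here k has units mol/L·hr⁻¹, so the concentration exponent is 1.
Step 3: 1 - n = 1 ⇒ n = 0. The reaction is zeroth order.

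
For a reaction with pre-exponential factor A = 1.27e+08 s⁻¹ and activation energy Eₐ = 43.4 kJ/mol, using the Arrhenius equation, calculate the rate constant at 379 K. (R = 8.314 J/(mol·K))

1.32e+02 s⁻¹

Step 1: Use the Arrhenius equation: k = A × exp(-Eₐ/RT)
Step 2: Convert Eₐ to J/mol: 43.4 kJ/mol = 43400 J/mol
Step 3: Calculate the exponent: -Eₐ/(RT) = -43400/(8.314 × 379) = -13.77338
Step 4: k = 1.27e+08 × exp(-13.77338)
Step 5: k = 1.27e+08 × 1.04303e-06 = 1.3246e+02 s⁻¹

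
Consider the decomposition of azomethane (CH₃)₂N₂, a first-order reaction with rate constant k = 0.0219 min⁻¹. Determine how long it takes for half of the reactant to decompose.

31.65 min

Step 1: For a first-order reaction, t₁/₂ = ln(2)/k
Step 2: t₁/₂ = ln(2)/0.0219
Step 3: t₁/₂ = 0.6931/0.0219 = 31.65 min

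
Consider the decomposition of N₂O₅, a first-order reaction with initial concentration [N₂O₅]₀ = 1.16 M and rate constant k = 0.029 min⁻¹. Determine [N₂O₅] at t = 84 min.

0.1015 M

Step 1: For a first-order reaction: [N₂O₅] = [N₂O₅]₀ × e^(-kt)
Step 2: [N₂O₅] = 1.16 × e^(-0.029 × 84)
Step 3: [N₂O₅] = 1.16 × e^(-2.436)
Step 4: [N₂O₅] = 1.16 × 0.0875102 = 0.1015 M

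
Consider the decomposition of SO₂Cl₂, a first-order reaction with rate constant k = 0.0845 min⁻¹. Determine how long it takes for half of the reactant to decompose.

8.203 min

Step 1: For a first-order reaction, t₁/₂ = ln(2)/k
Step 2: t₁/₂ = ln(2)/0.0845
Step 3: t₁/₂ = 0.6931/0.0845 = 8.203 min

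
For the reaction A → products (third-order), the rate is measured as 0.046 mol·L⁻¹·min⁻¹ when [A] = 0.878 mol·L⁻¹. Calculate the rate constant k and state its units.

0.06796 (mol·L⁻¹)⁻²·min⁻¹

Step 1: rate = k[A]^3, so k = rate / [A]^3.
Step 2: k = 0.046 / (0.878)^3 = 0.046 / 0.6768.
Step 3: k = 0.06796 (mol·L⁻¹)⁻²·min⁻¹.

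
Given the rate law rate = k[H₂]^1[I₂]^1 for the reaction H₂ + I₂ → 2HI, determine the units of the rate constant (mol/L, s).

(mol/L)⁻¹·s⁻¹

Step 1: Overall order = 1 + 1 = 2.
Step 2: rate has units mol/L·s⁻¹; [H₂]^1[I₂]^1 has units (mol/L)^2.
Step 3: k = rate/([H₂]^1[I₂]^1), so units of k = (mol/L)^(1-2)·s⁻¹ = (mol/L)⁻¹·s⁻¹.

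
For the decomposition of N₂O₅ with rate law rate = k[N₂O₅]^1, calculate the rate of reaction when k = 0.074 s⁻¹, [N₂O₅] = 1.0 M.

0.074 M/s

Step 1: Identify the rate law: rate = k[N₂O₅]^1
Step 2: Substitute values: rate = 0.074 × (1.0)^1
Step 3: Calculate: rate = 0.074 × 1 = 0.074 M/s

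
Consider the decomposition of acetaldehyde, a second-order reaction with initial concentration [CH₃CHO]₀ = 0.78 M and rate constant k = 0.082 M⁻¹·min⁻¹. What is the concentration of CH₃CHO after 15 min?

0.3981 M

Step 1: For a second-order reaction: 1/[CH₃CHO] = 1/[CH₃CHO]₀ + kt
Step 2: 1/[CH₃CHO] = 1/0.78 + 0.082 × 15
Step 3: 1/[CH₃CHO] = 1.282 + 1.23 = 2.512
Step 4: [CH₃CHO] = 1/2.512 = 0.3981 M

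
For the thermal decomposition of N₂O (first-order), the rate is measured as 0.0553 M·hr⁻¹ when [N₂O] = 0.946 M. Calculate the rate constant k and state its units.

0.05846 hr⁻¹

Step 1: rate = k[N₂O]^1, so k = rate / [N₂O]^1.
Step 2: k = 0.0553 / (0.946)^1 = 0.0553 / 0.946.
Step 3: k = 0.05846 hr⁻¹.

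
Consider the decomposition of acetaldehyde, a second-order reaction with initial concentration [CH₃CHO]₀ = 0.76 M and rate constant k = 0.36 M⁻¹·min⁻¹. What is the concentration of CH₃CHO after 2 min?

0.4912 M

Step 1: For a second-order reaction: 1/[CH₃CHO] = 1/[CH₃CHO]₀ + kt
Step 2: 1/[CH₃CHO] = 1/0.76 + 0.36 × 2
Step 3: 1/[CH₃CHO] = 1.316 + 0.72 = 2.036
Step 4: [CH₃CHO] = 1/2.036 = 0.4912 M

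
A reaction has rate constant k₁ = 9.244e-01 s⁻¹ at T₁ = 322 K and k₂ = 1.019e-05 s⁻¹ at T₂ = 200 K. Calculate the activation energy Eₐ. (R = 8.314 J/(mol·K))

50.1 kJ/mol

Step 1: Use the two-temperature Arrhenius form: ln(k₂/k₁) = -Eₐ/R × (1/T₂ - 1/T₁)
Step 2: ln(k₂/k₁) = ln(1.019e-05/9.244e-01) = ln(1.10234e-05) = -11.4155
Step 3: 1/T₂ - 1/T₁ = 1/200 - 1/322 = 1.894410e-03 K⁻¹
Step 4: Eₐ = -R × ln(k₂/k₁) / (1/T₂ - 1/T₁) = -8.314 × -11.4155 / 1.894410e-03
Step 5: Eₐ = 5.0099e+04 J/mol = 50.1 kJ/mol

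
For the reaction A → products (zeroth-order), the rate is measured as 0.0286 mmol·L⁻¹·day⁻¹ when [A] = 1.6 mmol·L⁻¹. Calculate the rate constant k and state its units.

0.0286 mmol·L⁻¹·day⁻¹

Step 1: For a zeroth-order reaction, rate = k (independent of concentration).
Step 2: k = rate = 0.0286 mmol·L⁻¹·day⁻¹.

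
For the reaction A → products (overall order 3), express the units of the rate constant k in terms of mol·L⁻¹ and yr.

(mol·L⁻¹)⁻²·yr⁻¹

Step 1: For overall order n, rate = k × (concentration)^n.
Step 2: Rate has units mol·L⁻¹·yr⁻¹; concentration term has units (mol·L⁻¹)^3.
Step 3: k = rate / (concentration)^n, so units of k = (mol·L⁻¹)^(1-3)·yr⁻¹ = (mol·L⁻¹)⁻²·yr⁻¹.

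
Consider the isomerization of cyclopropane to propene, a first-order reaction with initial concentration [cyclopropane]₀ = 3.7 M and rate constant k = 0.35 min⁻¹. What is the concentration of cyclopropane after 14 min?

0.02755 M

Step 1: For a first-order reaction: [cyclopropane] = [cyclopropane]₀ × e^(-kt)
Step 2: [cyclopropane] = 3.7 × e^(-0.35 × 14)
Step 3: [cyclopropane] = 3.7 × e^(-4.9)
Step 4: [cyclopropane] = 3.7 × 0.00744658 = 0.02755 M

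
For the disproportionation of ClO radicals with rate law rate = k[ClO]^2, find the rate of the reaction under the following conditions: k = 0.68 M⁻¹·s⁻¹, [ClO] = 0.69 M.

0.3237 M/s

Step 1: Identify the rate law: rate = k[ClO]^2
Step 2: Substitute values: rate = 0.68 × (0.69)^2
Step 3: Calculate: rate = 0.68 × 0.4761 = 0.323748 M/s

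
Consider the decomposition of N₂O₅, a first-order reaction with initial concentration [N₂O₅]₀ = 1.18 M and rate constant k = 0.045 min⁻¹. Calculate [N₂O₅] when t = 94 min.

0.01717 M

Step 1: For a first-order reaction: [N₂O₅] = [N₂O₅]₀ × e^(-kt)
Step 2: [N₂O₅] = 1.18 × e^(-0.045 × 94)
Step 3: [N₂O₅] = 1.18 × e^(-4.23)
Step 4: [N₂O₅] = 1.18 × 0.0145524 = 0.01717 M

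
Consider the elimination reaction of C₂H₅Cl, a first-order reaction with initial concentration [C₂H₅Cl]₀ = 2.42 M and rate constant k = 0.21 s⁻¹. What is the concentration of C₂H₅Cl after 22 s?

0.02384 M

Step 1: For a first-order reaction: [C₂H₅Cl] = [C₂H₅Cl]₀ × e^(-kt)
Step 2: [C₂H₅Cl] = 2.42 × e^(-0.21 × 22)
Step 3: [C₂H₅Cl] = 2.42 × e^(-4.62)
Step 4: [C₂H₅Cl] = 2.42 × 0.0098528 = 0.02384 M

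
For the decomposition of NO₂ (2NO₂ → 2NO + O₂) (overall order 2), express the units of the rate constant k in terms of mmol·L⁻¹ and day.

(mmol·L⁻¹)⁻¹·day⁻¹

Step 1: For overall order n, rate = k × (concentration)^n.
Step 2: Rate has units mmol·L⁻¹·day⁻¹; concentration term has units (mmol·L⁻¹)^2.
Step 3: k = rate / (concentration)^n, so units of k = (mmol·L⁻¹)^(1-2)·day⁻¹ = (mmol·L⁻¹)⁻¹·day⁻¹.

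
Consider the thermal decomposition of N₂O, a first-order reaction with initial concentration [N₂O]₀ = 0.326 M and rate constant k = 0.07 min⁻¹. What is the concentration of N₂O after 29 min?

0.04282 M

Step 1: For a first-order reaction: [N₂O] = [N₂O]₀ × e^(-kt)
Step 2: [N₂O] = 0.326 × e^(-0.07 × 29)
Step 3: [N₂O] = 0.326 × e^(-2.03)
Step 4: [N₂O] = 0.326 × 0.131336 = 0.04282 M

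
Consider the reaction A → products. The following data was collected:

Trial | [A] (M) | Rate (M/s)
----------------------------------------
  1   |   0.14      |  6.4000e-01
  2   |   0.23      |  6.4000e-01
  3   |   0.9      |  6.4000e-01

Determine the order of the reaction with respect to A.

zeroth order (0)

Step 1: Compare trials - when concentration changes, rate stays constant.
Step 2: rate₂/rate₁ = 6.4000e-01/6.4000e-01 = 1
Step 3: [A]₂/[A]₁ = 0.23/0.14 = 1.643
Step 4: Since rate ratio ≈ (conc ratio)^0, the reaction is zeroth order.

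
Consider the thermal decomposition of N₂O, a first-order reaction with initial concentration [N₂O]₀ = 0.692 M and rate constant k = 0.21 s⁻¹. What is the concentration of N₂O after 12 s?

0.05568 M

Step 1: For a first-order reaction: [N₂O] = [N₂O]₀ × e^(-kt)
Step 2: [N₂O] = 0.692 × e^(-0.21 × 12)
Step 3: [N₂O] = 0.692 × e^(-2.52)
Step 4: [N₂O] = 0.692 × 0.0804596 = 0.05568 M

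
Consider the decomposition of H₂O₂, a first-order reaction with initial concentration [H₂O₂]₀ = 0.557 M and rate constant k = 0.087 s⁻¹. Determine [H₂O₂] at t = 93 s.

0.0001706 M

Step 1: For a first-order reaction: [H₂O₂] = [H₂O₂]₀ × e^(-kt)
Step 2: [H₂O₂] = 0.557 × e^(-0.087 × 93)
Step 3: [H₂O₂] = 0.557 × e^(-8.091)
Step 4: [H₂O₂] = 0.557 × 0.000306283 = 0.0001706 M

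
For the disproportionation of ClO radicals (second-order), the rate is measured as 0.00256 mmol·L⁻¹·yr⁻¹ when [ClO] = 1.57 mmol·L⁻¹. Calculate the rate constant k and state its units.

0.001039 (mmol·L⁻¹)⁻¹·yr⁻¹

Step 1: rate = k[ClO]^2, so k = rate / [ClO]^2.
Step 2: k = 0.00256 / (1.57)^2 = 0.00256 / 2.465.
Step 3: k = 0.001039 (mmol·L⁻¹)⁻¹·yr⁻¹.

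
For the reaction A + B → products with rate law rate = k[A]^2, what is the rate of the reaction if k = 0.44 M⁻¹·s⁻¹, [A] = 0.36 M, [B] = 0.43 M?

0.05702 M/s

Step 1: The rate law is rate = k[A]^2
Step 2: Note that the rate does not depend on [B] (zero order in B).
Step 3: rate = 0.44 × (0.36)^2 = 0.057024 M/s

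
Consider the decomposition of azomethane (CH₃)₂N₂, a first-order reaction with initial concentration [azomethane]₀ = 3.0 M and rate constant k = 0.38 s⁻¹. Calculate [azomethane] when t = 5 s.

0.4487 M

Step 1: For a first-order reaction: [azomethane] = [azomethane]₀ × e^(-kt)
Step 2: [azomethane] = 3.0 × e^(-0.38 × 5)
Step 3: [azomethane] = 3.0 × e^(-1.9)
Step 4: [azomethane] = 3.0 × 0.149569 = 0.4487 M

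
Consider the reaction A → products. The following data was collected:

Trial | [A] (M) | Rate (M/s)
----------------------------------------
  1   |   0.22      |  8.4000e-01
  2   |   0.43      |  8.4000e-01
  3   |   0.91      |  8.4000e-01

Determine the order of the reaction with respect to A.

zeroth order (0)

Step 1: Compare trials - when concentration changes, rate stays constant.
Step 2: rate₂/rate₁ = 8.4000e-01/8.4000e-01 = 1
Step 3: [A]₂/[A]₁ = 0.43/0.22 = 1.955
Step 4: Since rate ratio ≈ (conc ratio)^0, the reaction is zeroth order.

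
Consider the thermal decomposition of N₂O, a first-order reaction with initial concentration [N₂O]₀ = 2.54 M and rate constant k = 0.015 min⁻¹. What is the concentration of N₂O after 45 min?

1.293 M

Step 1: For a first-order reaction: [N₂O] = [N₂O]₀ × e^(-kt)
Step 2: [N₂O] = 2.54 × e^(-0.015 × 45)
Step 3: [N₂O] = 2.54 × e^(-0.675)
Step 4: [N₂O] = 2.54 × 0.509156 = 1.293 M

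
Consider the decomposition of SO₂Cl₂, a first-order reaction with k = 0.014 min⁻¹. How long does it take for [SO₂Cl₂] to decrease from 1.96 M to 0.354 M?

122.2 min

Step 1: For first-order: t = ln([SO₂Cl₂]₀/[SO₂Cl₂])/k
Step 2: t = ln(1.96/0.354)/0.014
Step 3: t = ln(5.537)/0.014
Step 4: t = 1.711/0.014 = 122.2 min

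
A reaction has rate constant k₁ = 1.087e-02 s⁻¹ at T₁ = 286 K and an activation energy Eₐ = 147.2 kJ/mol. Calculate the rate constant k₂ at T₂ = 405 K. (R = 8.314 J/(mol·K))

8.628e+05 s⁻¹

Step 1: Use the two-temperature Arrhenius form: ln(k₂/k₁) = -Eₐ/R × (1/T₂ - 1/T₁)
Step 2: Convert Eₐ to J/mol: 147.2 kJ/mol = 147200 J/mol
Step 3: 1/T₂ - 1/T₁ = 1/405 - 1/286 = -1.027368e-03 K⁻¹
Step 4: ln(k₂/k₁) = -147200/8.314 × -1.027368e-03 = 18.18963
Step 5: k₂ = k₁ × exp(18.18963) = 1.087e-02 × 7.93699e+07 = 8.628e+05 s⁻¹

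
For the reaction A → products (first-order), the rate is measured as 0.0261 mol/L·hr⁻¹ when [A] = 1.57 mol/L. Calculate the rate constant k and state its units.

0.01662 hr⁻¹

Step 1: rate = k[A]^1, so k = rate / [A]^1.
Step 2: k = 0.0261 / (1.57)^1 = 0.0261 / 1.57.
Step 3: k = 0.01662 hr⁻¹.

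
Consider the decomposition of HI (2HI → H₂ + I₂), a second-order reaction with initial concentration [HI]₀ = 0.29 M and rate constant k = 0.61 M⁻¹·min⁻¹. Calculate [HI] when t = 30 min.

0.04598 M

Step 1: For a second-order reaction: 1/[HI] = 1/[HI]₀ + kt
Step 2: 1/[HI] = 1/0.29 + 0.61 × 30
Step 3: 1/[HI] = 3.448 + 18.3 = 21.75
Step 4: [HI] = 1/21.75 = 0.04598 M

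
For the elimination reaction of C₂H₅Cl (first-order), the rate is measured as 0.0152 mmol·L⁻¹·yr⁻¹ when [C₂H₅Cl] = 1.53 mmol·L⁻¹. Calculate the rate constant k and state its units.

0.009935 yr⁻¹

Step 1: rate = k[C₂H₅Cl]^1, so k = rate / [C₂H₅Cl]^1.
Step 2: k = 0.0152 / (1.53)^1 = 0.0152 / 1.53.
Step 3: k = 0.009935 yr⁻¹.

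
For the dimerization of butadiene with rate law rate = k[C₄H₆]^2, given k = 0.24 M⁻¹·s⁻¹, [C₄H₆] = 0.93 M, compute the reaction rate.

0.2076 M/s

Step 1: Identify the rate law: rate = k[C₄H₆]^2
Step 2: Substitute values: rate = 0.24 × (0.93)^2
Step 3: Calculate: rate = 0.24 × 0.8649 = 0.207576 M/s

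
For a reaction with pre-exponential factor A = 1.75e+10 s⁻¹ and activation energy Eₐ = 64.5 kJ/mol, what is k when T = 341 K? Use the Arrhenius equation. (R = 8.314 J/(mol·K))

2.30e+00 s⁻¹

Step 1: Use the Arrhenius equation: k = A × exp(-Eₐ/RT)
Step 2: Convert Eₐ to J/mol: 64.5 kJ/mol = 64500 J/mol
Step 3: Calculate the exponent: -Eₐ/(RT) = -64500/(8.314 × 341) = -22.75073
Step 4: k = 1.75e+10 × exp(-22.75073)
Step 5: k = 1.75e+10 × 1.31669e-10 = 2.3042e+00 s⁻¹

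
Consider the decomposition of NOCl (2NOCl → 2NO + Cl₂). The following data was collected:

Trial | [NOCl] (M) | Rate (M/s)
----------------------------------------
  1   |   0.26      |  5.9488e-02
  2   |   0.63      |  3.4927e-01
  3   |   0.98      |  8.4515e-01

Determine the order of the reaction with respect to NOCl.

second order (2)

Step 1: Compare trials to find order n where rate₂/rate₁ = ([NOCl]₂/[NOCl]₁)^n
Step 2: rate₂/rate₁ = 3.4927e-01/5.9488e-02 = 5.871
Step 3: [NOCl]₂/[NOCl]₁ = 0.63/0.26 = 2.423
Step 4: n = ln(5.871)/ln(2.423) = 2.00 ≈ 2
Step 5: The reaction is second order in NOCl.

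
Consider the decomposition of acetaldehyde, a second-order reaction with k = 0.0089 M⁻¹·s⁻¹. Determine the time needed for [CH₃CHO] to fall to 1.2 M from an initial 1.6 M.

23.41 s

Step 1: For second-order: t = (1/[CH₃CHO] - 1/[CH₃CHO]₀)/k
Step 2: t = (1/1.2 - 1/1.6)/0.0089
Step 3: t = (0.8333 - 0.625)/0.0089
Step 4: t = 0.2083/0.0089 = 23.41 s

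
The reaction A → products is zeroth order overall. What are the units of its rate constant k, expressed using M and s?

M·s⁻¹

Step 1: For overall order n, rate = k × (concentration)^n.
Step 2: Rate has units M·s⁻¹; concentration term has units M^0.
Step 3: k = rate / (concentration)^n, so units of k = M^(1-0)·s⁻¹ = M·s⁻¹.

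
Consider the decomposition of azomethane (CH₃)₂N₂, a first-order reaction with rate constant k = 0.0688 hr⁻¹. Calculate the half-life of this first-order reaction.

10.07 hr

Step 1: For a first-order reaction, t₁/₂ = ln(2)/k
Step 2: t₁/₂ = ln(2)/0.0688
Step 3: t₁/₂ = 0.6931/0.0688 = 10.07 hr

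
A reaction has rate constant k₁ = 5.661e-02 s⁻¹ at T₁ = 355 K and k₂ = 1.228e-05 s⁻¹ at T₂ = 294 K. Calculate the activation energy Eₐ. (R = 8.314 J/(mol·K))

120.0 kJ/mol

Step 1: Use the two-temperature Arrhenius form: ln(k₂/k₁) = -Eₐ/R × (1/T₂ - 1/T₁)
Step 2: ln(k₂/k₁) = ln(1.228e-05/5.661e-02) = ln(0.000216923) = -8.43597
Step 3: 1/T₂ - 1/T₁ = 1/294 - 1/355 = 5.844591e-04 K⁻¹
Step 4: Eₐ = -R × ln(k₂/k₁) / (1/T₂ - 1/T₁) = -8.314 × -8.43597 / 5.844591e-04
Step 5: Eₐ = 1.2000e+05 J/mol = 120.0 kJ/mol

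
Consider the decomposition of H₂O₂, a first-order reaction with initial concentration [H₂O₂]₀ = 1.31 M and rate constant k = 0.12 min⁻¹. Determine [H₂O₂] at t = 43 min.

0.007522 M

Step 1: For a first-order reaction: [H₂O₂] = [H₂O₂]₀ × e^(-kt)
Step 2: [H₂O₂] = 1.31 × e^(-0.12 × 43)
Step 3: [H₂O₂] = 1.31 × e^(-5.16)
Step 4: [H₂O₂] = 1.31 × 0.0057417 = 0.007522 M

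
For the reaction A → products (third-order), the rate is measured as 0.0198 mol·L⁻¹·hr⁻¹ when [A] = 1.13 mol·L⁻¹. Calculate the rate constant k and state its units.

0.01372 (mol·L⁻¹)⁻²·hr⁻¹

Step 1: rate = k[A]^3, so k = rate / [A]^3.
Step 2: k = 0.0198 / (1.13)^3 = 0.0198 / 1.443.
Step 3: k = 0.01372 (mol·L⁻¹)⁻²·hr⁻¹.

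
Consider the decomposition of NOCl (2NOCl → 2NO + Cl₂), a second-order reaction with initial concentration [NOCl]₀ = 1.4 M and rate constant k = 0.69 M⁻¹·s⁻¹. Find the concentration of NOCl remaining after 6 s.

0.206 M

Step 1: For a second-order reaction: 1/[NOCl] = 1/[NOCl]₀ + kt
Step 2: 1/[NOCl] = 1/1.4 + 0.69 × 6
Step 3: 1/[NOCl] = 0.7143 + 4.14 = 4.854
Step 4: [NOCl] = 1/4.854 = 0.206 M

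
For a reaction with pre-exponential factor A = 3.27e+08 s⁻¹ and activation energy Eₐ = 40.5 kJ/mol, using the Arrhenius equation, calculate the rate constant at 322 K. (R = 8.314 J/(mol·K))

8.80e+01 s⁻¹

Step 1: Use the Arrhenius equation: k = A × exp(-Eₐ/RT)
Step 2: Convert Eₐ to J/mol: 40.5 kJ/mol = 40500 J/mol
Step 3: Calculate the exponent: -Eₐ/(RT) = -40500/(8.314 × 322) = -15.12827
Step 4: k = 3.27e+08 × exp(-15.12827)
Step 5: k = 3.27e+08 × 2.69077e-07 = 8.7988e+01 s⁻¹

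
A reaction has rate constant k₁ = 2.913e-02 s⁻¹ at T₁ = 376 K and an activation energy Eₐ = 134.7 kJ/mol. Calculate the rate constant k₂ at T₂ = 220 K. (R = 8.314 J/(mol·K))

1.566e-15 s⁻¹

Step 1: Use the two-temperature Arrhenius form: ln(k₂/k₁) = -Eₐ/R × (1/T₂ - 1/T₁)
Step 2: Convert Eₐ to J/mol: 134.7 kJ/mol = 134700 J/mol
Step 3: 1/T₂ - 1/T₁ = 1/220 - 1/376 = 1.885880e-03 K⁻¹
Step 4: ln(k₂/k₁) = -134700/8.314 × 1.885880e-03 = -30.55425
Step 5: k₂ = k₁ × exp(-30.55425) = 2.913e-02 × 5.37598e-14 = 1.566e-15 s⁻¹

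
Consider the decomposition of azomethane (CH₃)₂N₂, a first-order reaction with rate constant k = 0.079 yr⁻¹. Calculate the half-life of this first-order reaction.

8.774 yr

Step 1: For a first-order reaction, t₁/₂ = ln(2)/k
Step 2: t₁/₂ = ln(2)/0.079
Step 3: t₁/₂ = 0.6931/0.079 = 8.774 yr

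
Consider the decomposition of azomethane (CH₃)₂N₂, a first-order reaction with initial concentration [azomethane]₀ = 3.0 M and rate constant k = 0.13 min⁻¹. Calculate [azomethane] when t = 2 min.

2.313 M

Step 1: For a first-order reaction: [azomethane] = [azomethane]₀ × e^(-kt)
Step 2: [azomethane] = 3.0 × e^(-0.13 × 2)
Step 3: [azomethane] = 3.0 × e^(-0.26)
Step 4: [azomethane] = 3.0 × 0.771052 = 2.313 M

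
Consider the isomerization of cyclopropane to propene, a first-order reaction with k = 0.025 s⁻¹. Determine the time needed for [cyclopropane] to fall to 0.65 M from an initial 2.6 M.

55.45 s

Step 1: For first-order: t = ln([cyclopropane]₀/[cyclopropane])/k
Step 2: t = ln(2.6/0.65)/0.025
Step 3: t = ln(4)/0.025
Step 4: t = 1.386/0.025 = 55.45 s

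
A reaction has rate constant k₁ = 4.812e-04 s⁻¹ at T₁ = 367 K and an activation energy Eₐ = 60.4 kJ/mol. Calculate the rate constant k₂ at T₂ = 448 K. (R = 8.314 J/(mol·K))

1.725e-02 s⁻¹

Step 1: Use the two-temperature Arrhenius form: ln(k₂/k₁) = -Eₐ/R × (1/T₂ - 1/T₁)
Step 2: Convert Eₐ to J/mol: 60.4 kJ/mol = 60400 J/mol
Step 3: 1/T₂ - 1/T₁ = 1/448 - 1/367 = -4.926528e-04 K⁻¹
Step 4: ln(k₂/k₁) = -60400/8.314 × -4.926528e-04 = 3.57905
Step 5: k₂ = k₁ × exp(3.57905) = 4.812e-04 × 3.58395e+01 = 1.725e-02 s⁻¹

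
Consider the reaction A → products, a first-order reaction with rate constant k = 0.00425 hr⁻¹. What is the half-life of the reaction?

163.1 hr

Step 1: For a first-order reaction, t₁/₂ = ln(2)/k
Step 2: t₁/₂ = ln(2)/0.00425
Step 3: t₁/₂ = 0.6931/0.00425 = 163.1 hr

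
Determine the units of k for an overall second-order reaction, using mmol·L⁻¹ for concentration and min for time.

(mmol·L⁻¹)⁻¹·min⁻¹

Step 1: For overall order n, rate = k × (concentration)^n.
Step 2: Rate has units mmol·L⁻¹·min⁻¹; concentration term has units (mmol·L⁻¹)^2.
Step 3: k = rate / (concentration)^n, so units of k = (mmol·L⁻¹)^(1-2)·min⁻¹ = (mmol·L⁻¹)⁻¹·min⁻¹.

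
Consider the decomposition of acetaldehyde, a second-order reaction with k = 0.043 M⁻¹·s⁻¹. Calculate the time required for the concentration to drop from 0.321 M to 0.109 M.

140.9 s

Step 1: For second-order: t = (1/[CH₃CHO] - 1/[CH₃CHO]₀)/k
Step 2: t = (1/0.109 - 1/0.321)/0.043
Step 3: t = (9.174 - 3.115)/0.043
Step 4: t = 6.059/0.043 = 140.9 s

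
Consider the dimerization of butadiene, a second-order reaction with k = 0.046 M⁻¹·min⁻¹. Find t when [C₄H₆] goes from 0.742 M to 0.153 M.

112.8 min

Step 1: For second-order: t = (1/[C₄H₆] - 1/[C₄H₆]₀)/k
Step 2: t = (1/0.153 - 1/0.742)/0.046
Step 3: t = (6.536 - 1.348)/0.046
Step 4: t = 5.188/0.046 = 112.8 min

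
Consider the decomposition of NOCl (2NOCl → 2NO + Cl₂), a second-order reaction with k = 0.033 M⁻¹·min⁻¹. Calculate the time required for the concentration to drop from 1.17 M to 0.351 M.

60.43 min

Step 1: For second-order: t = (1/[NOCl] - 1/[NOCl]₀)/k
Step 2: t = (1/0.351 - 1/1.17)/0.033
Step 3: t = (2.849 - 0.8547)/0.033
Step 4: t = 1.994/0.033 = 60.43 min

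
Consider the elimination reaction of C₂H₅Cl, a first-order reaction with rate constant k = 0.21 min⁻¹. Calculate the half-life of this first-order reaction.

3.301 min

Step 1: For a first-order reaction, t₁/₂ = ln(2)/k
Step 2: t₁/₂ = ln(2)/0.21
Step 3: t₁/₂ = 0.6931/0.21 = 3.301 min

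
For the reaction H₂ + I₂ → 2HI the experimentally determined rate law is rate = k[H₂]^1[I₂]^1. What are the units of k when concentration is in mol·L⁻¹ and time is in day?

(mol·L⁻¹)⁻¹·day⁻¹

Step 1: Overall order = 1 + 1 = 2.
Step 2: rate has units mol·L⁻¹·day⁻¹; [H₂]^1[I₂]^1 has units (mol·L⁻¹)^2.
Step 3: k = rate/([H₂]^1[I₂]^1), so units of k = (mol·L⁻¹)^(1-2)·day⁻¹ = (mol·L⁻¹)⁻¹·day⁻¹.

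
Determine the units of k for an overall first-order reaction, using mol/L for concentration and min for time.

min⁻¹

Step 1: For overall order n, rate = k × (concentration)^n.
Step 2: Rate has units mol/L·min⁻¹; concentration term has units (mol/L)^1.
Step 3: k = rate / (concentration)^n, so units of k = (mol/L)^(1-1)·min⁻¹ = min⁻¹.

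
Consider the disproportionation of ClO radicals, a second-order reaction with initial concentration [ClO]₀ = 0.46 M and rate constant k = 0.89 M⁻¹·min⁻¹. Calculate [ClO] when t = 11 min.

0.08358 M

Step 1: For a second-order reaction: 1/[ClO] = 1/[ClO]₀ + kt
Step 2: 1/[ClO] = 1/0.46 + 0.89 × 11
Step 3: 1/[ClO] = 2.174 + 9.79 = 11.96
Step 4: [ClO] = 1/11.96 = 0.08358 M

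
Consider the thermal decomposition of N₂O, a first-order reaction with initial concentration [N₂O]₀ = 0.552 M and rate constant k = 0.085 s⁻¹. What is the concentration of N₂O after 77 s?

0.0007934 M

Step 1: For a first-order reaction: [N₂O] = [N₂O]₀ × e^(-kt)
Step 2: [N₂O] = 0.552 × e^(-0.085 × 77)
Step 3: [N₂O] = 0.552 × e^(-6.545)
Step 4: [N₂O] = 0.552 × 0.00143728 = 0.0007934 M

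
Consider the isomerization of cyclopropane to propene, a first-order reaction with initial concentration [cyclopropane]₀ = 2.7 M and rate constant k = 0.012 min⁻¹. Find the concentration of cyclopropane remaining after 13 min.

2.31 M

Step 1: For a first-order reaction: [cyclopropane] = [cyclopropane]₀ × e^(-kt)
Step 2: [cyclopropane] = 2.7 × e^(-0.012 × 13)
Step 3: [cyclopropane] = 2.7 × e^(-0.156)
Step 4: [cyclopropane] = 2.7 × 0.855559 = 2.31 M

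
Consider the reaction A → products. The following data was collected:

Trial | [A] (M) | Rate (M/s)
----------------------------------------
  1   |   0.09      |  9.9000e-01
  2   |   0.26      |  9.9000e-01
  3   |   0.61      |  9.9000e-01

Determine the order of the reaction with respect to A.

zeroth order (0)

Step 1: Compare trials - when concentration changes, rate stays constant.
Step 2: rate₂/rate₁ = 9.9000e-01/9.9000e-01 = 1
Step 3: [A]₂/[A]₁ = 0.26/0.09 = 2.889
Step 4: Since rate ratio ≈ (conc ratio)^0, the reaction is zeroth order.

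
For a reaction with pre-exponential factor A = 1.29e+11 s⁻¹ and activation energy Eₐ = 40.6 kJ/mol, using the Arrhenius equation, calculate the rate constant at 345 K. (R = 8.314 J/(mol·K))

9.19e+04 s⁻¹

Step 1: Use the Arrhenius equation: k = A × exp(-Eₐ/RT)
Step 2: Convert Eₐ to J/mol: 40.6 kJ/mol = 40600 J/mol
Step 3: Calculate the exponent: -Eₐ/(RT) = -40600/(8.314 × 345) = -14.15458
Step 4: k = 1.29e+11 × exp(-14.15458)
Step 5: k = 1.29e+11 × 7.12433e-07 = 9.1904e+04 s⁻¹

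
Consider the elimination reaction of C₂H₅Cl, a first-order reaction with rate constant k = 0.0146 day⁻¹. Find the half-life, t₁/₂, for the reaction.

47.48 day

Step 1: For a first-order reaction, t₁/₂ = ln(2)/k
Step 2: t₁/₂ = ln(2)/0.0146
Step 3: t₁/₂ = 0.6931/0.0146 = 47.48 day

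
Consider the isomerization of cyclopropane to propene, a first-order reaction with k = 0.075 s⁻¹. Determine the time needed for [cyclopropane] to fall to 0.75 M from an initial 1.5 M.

9.242 s

Step 1: For first-order: t = ln([cyclopropane]₀/[cyclopropane])/k
Step 2: t = ln(1.5/0.75)/0.075
Step 3: t = ln(2)/0.075
Step 4: t = 0.6931/0.075 = 9.242 s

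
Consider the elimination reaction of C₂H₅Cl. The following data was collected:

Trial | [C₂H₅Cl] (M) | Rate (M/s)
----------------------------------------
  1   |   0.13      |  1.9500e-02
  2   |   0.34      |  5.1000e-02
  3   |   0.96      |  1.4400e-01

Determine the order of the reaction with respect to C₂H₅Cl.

first order (1)

Step 1: Compare trials to find order n where rate₂/rate₁ = ([C₂H₅Cl]₂/[C₂H₅Cl]₁)^n
Step 2: rate₂/rate₁ = 5.1000e-02/1.9500e-02 = 2.615
Step 3: [C₂H₅Cl]₂/[C₂H₅Cl]₁ = 0.34/0.13 = 2.615
Step 4: n = ln(2.615)/ln(2.615) = 1.00 ≈ 1
Step 5: The reaction is first order in C₂H₅Cl.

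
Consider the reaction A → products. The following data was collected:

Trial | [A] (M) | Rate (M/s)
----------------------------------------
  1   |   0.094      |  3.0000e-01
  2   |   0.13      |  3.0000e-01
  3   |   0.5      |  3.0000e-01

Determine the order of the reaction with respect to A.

zeroth order (0)

Step 1: Compare trials - when concentration changes, rate stays constant.
Step 2: rate₂/rate₁ = 3.0000e-01/3.0000e-01 = 1
Step 3: [A]₂/[A]₁ = 0.13/0.094 = 1.383
Step 4: Since rate ratio ≈ (conc ratio)^0, the reaction is zeroth order.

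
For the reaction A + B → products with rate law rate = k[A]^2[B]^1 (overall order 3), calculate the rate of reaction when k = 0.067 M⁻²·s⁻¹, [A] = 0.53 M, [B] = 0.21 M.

0.003952 M/s

Step 1: The rate law is rate = k[A]^2[B]^1, overall order = 2+1 = 3
Step 2: Substitute values: rate = 0.067 × (0.53)^2 × (0.21)^1
Step 3: rate = 0.067 × 0.2809 × 0.21 = 0.00395226 M/s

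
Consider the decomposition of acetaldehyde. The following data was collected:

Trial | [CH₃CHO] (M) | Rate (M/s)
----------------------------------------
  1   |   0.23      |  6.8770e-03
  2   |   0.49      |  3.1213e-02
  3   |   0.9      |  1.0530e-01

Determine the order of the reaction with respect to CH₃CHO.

second order (2)

Step 1: Compare trials to find order n where rate₂/rate₁ = ([CH₃CHO]₂/[CH₃CHO]₁)^n
Step 2: rate₂/rate₁ = 3.1213e-02/6.8770e-03 = 4.539
Step 3: [CH₃CHO]₂/[CH₃CHO]₁ = 0.49/0.23 = 2.13
Step 4: n = ln(4.539)/ln(2.13) = 2.00 ≈ 2
Step 5: The reaction is second order in CH₃CHO.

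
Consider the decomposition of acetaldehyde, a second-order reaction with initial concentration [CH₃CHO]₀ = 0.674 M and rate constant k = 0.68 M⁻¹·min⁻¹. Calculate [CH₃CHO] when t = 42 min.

0.03328 M

Step 1: For a second-order reaction: 1/[CH₃CHO] = 1/[CH₃CHO]₀ + kt
Step 2: 1/[CH₃CHO] = 1/0.674 + 0.68 × 42
Step 3: 1/[CH₃CHO] = 1.484 + 28.56 = 30.04
Step 4: [CH₃CHO] = 1/30.04 = 0.03328 M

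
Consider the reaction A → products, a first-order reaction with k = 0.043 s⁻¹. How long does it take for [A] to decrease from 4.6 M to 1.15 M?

32.24 s

Step 1: For first-order: t = ln([A]₀/[A])/k
Step 2: t = ln(4.6/1.15)/0.043
Step 3: t = ln(4)/0.043
Step 4: t = 1.386/0.043 = 32.24 s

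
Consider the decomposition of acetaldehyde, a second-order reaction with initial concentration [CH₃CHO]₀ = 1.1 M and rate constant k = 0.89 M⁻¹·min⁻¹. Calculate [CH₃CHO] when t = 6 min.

0.16 M

Step 1: For a second-order reaction: 1/[CH₃CHO] = 1/[CH₃CHO]₀ + kt
Step 2: 1/[CH₃CHO] = 1/1.1 + 0.89 × 6
Step 3: 1/[CH₃CHO] = 0.9091 + 5.34 = 6.249
Step 4: [CH₃CHO] = 1/6.249 = 0.16 M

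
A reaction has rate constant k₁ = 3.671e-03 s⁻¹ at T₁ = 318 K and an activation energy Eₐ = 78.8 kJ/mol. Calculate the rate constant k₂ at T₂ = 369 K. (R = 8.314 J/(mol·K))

2.258e-01 s⁻¹

Step 1: Use the two-temperature Arrhenius form: ln(k₂/k₁) = -Eₐ/R × (1/T₂ - 1/T₁)
Step 2: Convert Eₐ to J/mol: 78.8 kJ/mol = 78800 J/mol
Step 3: 1/T₂ - 1/T₁ = 1/369 - 1/318 = -4.346270e-04 K⁻¹
Step 4: ln(k₂/k₁) = -78800/8.314 × -4.346270e-04 = 4.11939
Step 5: k₂ = k₁ × exp(4.11939) = 3.671e-03 × 6.15217e+01 = 2.258e-01 s⁻¹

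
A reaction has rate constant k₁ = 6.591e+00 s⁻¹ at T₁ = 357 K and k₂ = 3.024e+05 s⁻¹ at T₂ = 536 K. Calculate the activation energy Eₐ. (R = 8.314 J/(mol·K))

95.4 kJ/mol

Step 1: Use the two-temperature Arrhenius form: ln(k₂/k₁) = -Eₐ/R × (1/T₂ - 1/T₁)
Step 2: ln(k₂/k₁) = ln(3.024e+05/6.591e+00) = ln(45880.7) = 10.7338
Step 3: 1/T₂ - 1/T₁ = 1/536 - 1/357 = -9.354488e-04 K⁻¹
Step 4: Eₐ = -R × ln(k₂/k₁) / (1/T₂ - 1/T₁) = -8.314 × 10.7338 / -9.354488e-04
Step 5: Eₐ = 9.5399e+04 J/mol = 95.4 kJ/mol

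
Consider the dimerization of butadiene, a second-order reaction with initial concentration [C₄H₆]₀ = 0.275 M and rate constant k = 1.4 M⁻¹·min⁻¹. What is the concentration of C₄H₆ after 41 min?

0.01638 M

Step 1: For a second-order reaction: 1/[C₄H₆] = 1/[C₄H₆]₀ + kt
Step 2: 1/[C₄H₆] = 1/0.275 + 1.4 × 41
Step 3: 1/[C₄H₆] = 3.636 + 57.4 = 61.04
Step 4: [C₄H₆] = 1/61.04 = 0.01638 M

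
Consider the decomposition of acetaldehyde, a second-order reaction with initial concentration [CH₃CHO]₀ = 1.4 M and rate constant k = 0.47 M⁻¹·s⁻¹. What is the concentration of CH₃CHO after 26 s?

0.07731 M

Step 1: For a second-order reaction: 1/[CH₃CHO] = 1/[CH₃CHO]₀ + kt
Step 2: 1/[CH₃CHO] = 1/1.4 + 0.47 × 26
Step 3: 1/[CH₃CHO] = 0.7143 + 12.22 = 12.93
Step 4: [CH₃CHO] = 1/12.93 = 0.07731 M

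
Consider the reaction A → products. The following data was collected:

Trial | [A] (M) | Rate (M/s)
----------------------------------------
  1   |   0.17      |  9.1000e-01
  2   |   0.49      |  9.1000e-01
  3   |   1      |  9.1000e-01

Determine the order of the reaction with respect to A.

zeroth order (0)

Step 1: Compare trials - when concentration changes, rate stays constant.
Step 2: rate₂/rate₁ = 9.1000e-01/9.1000e-01 = 1
Step 3: [A]₂/[A]₁ = 0.49/0.17 = 2.882
Step 4: Since rate ratio ≈ (conc ratio)^0, the reaction is zeroth order.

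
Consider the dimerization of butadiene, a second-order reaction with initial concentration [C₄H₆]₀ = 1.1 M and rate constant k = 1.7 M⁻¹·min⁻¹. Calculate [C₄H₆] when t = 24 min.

0.02398 M

Step 1: For a second-order reaction: 1/[C₄H₆] = 1/[C₄H₆]₀ + kt
Step 2: 1/[C₄H₆] = 1/1.1 + 1.7 × 24
Step 3: 1/[C₄H₆] = 0.9091 + 40.8 = 41.71
Step 4: [C₄H₆] = 1/41.71 = 0.02398 M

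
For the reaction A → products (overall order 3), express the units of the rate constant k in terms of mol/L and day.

(mol/L)⁻²·day⁻¹

Step 1: For overall order n, rate = k × (concentration)^n.
Step 2: Rate has units mol/L·day⁻¹; concentration term has units (mol/L)^3.
Step 3: k = rate / (concentration)^n, so units of k = (mol/L)^(1-3)·day⁻¹ = (mol/L)⁻²·day⁻¹.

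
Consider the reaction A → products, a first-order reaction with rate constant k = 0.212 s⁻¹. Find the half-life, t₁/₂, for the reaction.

3.27 s

Step 1: For a first-order reaction, t₁/₂ = ln(2)/k
Step 2: t₁/₂ = ln(2)/0.212
Step 3: t₁/₂ = 0.6931/0.212 = 3.27 s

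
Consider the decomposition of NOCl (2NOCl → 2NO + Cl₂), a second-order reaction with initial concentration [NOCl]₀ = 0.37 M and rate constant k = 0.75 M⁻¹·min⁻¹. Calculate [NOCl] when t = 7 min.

0.1257 M

Step 1: For a second-order reaction: 1/[NOCl] = 1/[NOCl]₀ + kt
Step 2: 1/[NOCl] = 1/0.37 + 0.75 × 7
Step 3: 1/[NOCl] = 2.703 + 5.25 = 7.953
Step 4: [NOCl] = 1/7.953 = 0.1257 M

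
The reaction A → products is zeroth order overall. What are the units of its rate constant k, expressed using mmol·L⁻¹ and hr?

mmol·L⁻¹·hr⁻¹

Step 1: For overall order n, rate = k × (concentration)^n.
Step 2: Rate has units mmol·L⁻¹·hr⁻¹; concentration term has units (mmol·L⁻¹)^0.
Step 3: k = rate / (concentration)^n, so units of k = (mmol·L⁻¹)^(1-0)·hr⁻¹ = mmol·L⁻¹·hr⁻¹.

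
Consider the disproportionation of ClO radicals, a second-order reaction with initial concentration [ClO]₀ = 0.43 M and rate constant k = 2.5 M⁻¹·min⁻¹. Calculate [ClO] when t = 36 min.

0.01083 M

Step 1: For a second-order reaction: 1/[ClO] = 1/[ClO]₀ + kt
Step 2: 1/[ClO] = 1/0.43 + 2.5 × 36
Step 3: 1/[ClO] = 2.326 + 90 = 92.33
Step 4: [ClO] = 1/92.33 = 0.01083 M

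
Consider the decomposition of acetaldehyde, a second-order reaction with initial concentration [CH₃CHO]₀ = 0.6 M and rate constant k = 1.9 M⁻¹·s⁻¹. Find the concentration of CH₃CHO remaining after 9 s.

0.05329 M

Step 1: For a second-order reaction: 1/[CH₃CHO] = 1/[CH₃CHO]₀ + kt
Step 2: 1/[CH₃CHO] = 1/0.6 + 1.9 × 9
Step 3: 1/[CH₃CHO] = 1.667 + 17.1 = 18.77
Step 4: [CH₃CHO] = 1/18.77 = 0.05329 M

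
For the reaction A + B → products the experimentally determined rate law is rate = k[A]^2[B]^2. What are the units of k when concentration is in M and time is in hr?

M⁻³·hr⁻¹

Step 1: Overall order = 2 + 2 = 4.
Step 2: rate has units M·hr⁻¹; [A]^2[B]^2 has units M^4.
Step 3: k = rate/([A]^2[B]^2), so units of k = M^(1-4)·hr⁻¹ = M⁻³·hr⁻¹.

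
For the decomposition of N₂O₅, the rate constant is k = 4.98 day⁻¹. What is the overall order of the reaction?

first order (1)

Step 1: The units of k for an nth-order reaction are (concentration)^(1-n)·(time)⁻¹.
Step 2: Here k has units day⁻¹, so the concentration exponent is 0.
Step 3: 1 - n = 0 ⇒ n = 1. The reaction is first order.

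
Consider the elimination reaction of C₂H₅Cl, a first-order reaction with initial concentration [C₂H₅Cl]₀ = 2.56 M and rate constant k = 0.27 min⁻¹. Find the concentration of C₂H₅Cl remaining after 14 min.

0.05843 M

Step 1: For a first-order reaction: [C₂H₅Cl] = [C₂H₅Cl]₀ × e^(-kt)
Step 2: [C₂H₅Cl] = 2.56 × e^(-0.27 × 14)
Step 3: [C₂H₅Cl] = 2.56 × e^(-3.78)
Step 4: [C₂H₅Cl] = 2.56 × 0.0228227 = 0.05843 M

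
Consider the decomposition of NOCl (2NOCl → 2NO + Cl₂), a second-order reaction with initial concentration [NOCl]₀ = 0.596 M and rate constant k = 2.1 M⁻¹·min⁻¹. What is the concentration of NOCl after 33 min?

0.01409 M

Step 1: For a second-order reaction: 1/[NOCl] = 1/[NOCl]₀ + kt
Step 2: 1/[NOCl] = 1/0.596 + 2.1 × 33
Step 3: 1/[NOCl] = 1.678 + 69.3 = 70.98
Step 4: [NOCl] = 1/70.98 = 0.01409 M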